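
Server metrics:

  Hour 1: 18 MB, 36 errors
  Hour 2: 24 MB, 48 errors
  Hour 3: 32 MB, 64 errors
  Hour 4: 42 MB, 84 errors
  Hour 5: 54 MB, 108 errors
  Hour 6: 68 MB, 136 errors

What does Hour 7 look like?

84 MB, 168 errors

MB: differences are 6, 8, 10, … (increasing by 2 each time), so 18, 24, 32, 42, 54, 68 → 84.
Errors goes 36, 48, 64, 84, 108, 136 → 168 (always 2 × the MB).
So the next line is 84 MB, 168 errors.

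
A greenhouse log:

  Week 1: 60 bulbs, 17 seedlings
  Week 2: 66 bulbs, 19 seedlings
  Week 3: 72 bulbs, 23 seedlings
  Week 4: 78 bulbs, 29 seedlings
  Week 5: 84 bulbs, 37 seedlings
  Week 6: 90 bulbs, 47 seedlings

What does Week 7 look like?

Bulbs goes 60, 66, 72, 78, 84, 90 → 96 (+6 each step).
Seedlings — differences are 2, 4, 6, … (increasing by 2 each time): 17, 19, 23, 29, 37, 47 → 59.
So the next row is 96 bulbs, 59 seedlings.

96 bulbs, 59 seedlings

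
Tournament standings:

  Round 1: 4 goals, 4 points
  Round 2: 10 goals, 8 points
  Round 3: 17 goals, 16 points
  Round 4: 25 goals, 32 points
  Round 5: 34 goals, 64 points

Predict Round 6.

44 goals, 128 points

Goals goes 4, 10, 17, 25, 34 → 44 (differences are 6, 7, 8, … (increasing by 1 each time)).
For the points, ×2 each step: 4, 8, 16, 32, 64 → 128.
Combining the parts gives 44 goals, 128 points.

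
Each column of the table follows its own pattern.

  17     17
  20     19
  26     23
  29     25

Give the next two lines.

For the first component, alternating steps +3, +6, +3, +6, …: 17, 20, 26, 29 → 35 → 38.
Second component: alternating steps +2, +4, +2, +4, …, so 17, 19, 23, 25 → 29 → 31.
So the next two lines are 35  29 and 38  31.

35  29; 38  31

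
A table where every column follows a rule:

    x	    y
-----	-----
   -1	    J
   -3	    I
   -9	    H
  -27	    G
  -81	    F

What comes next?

-243  E

Column x: ×3 each step, so -1, -3, -9, -27, -81 → -243.
Column y: J, I, H, G, F → E (letters move back 1 place in the alphabet).
So the next line is -243  E.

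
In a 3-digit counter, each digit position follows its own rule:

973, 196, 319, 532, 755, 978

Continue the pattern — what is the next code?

191

First digit: +2 each step, mod 10, so 9, 1, 3, 5, 7, 9 → 1.
Second digit: 7, 9, 1, 3, 5, 7 → 9 (+2 each step, mod 10).
Third digit goes 3, 6, 9, 2, 5, 8 → 1 (+3 each step, mod 10).
Putting it together: 191.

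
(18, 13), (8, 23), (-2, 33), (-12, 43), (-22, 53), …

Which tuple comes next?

(-32, 63)

First entry — −10 each step: 18, 8, -2, -12, -22 → -32.
Second entry goes 13, 23, 33, 43, 53 → 63 (together with the first entry always sums to 31).
Putting it together: (-32, 63).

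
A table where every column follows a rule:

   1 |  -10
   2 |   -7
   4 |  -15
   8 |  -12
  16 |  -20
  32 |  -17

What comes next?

64  -25

First component: ×2 each step; 1, 2, 4, 8, 16, 32 → 64.
Second component: alternating steps +3, −8, +3, −8, …; -10, -7, -15, -12, -20, -17 → -25.
So the next line is 64  -25.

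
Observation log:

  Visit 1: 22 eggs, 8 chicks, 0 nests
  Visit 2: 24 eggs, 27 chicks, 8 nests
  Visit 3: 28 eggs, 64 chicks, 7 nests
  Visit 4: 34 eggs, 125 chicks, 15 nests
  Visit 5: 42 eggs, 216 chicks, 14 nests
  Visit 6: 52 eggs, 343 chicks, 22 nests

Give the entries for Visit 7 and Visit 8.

64 eggs, 512 chicks, 21 nests; 78 eggs, 729 chicks, 29 nests

Eggs: differences are 2, 4, 6, … (increasing by 2 each time); 22, 24, 28, 34, 42, 52 → 64 → 78.
Chicks — perfect cubes: 2³, 3³, 4³, …: 8, 27, 64, 125, 216, 343 → 512 → 729.
Nests: 0, 8, 7, 15, 14, 22 → 21 → 29 (alternating steps +8, −1, +8, −1, …).
So the next two records are 64 eggs, 512 chicks, 21 nests and 78 eggs, 729 chicks, 29 nests.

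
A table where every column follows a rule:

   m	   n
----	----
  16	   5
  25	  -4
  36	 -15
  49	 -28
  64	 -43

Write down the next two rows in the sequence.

81  -60; 100  -79

Column m — perfect squares: 4², 5², 6², …: 16, 25, 36, 49, 64 → 81 → 100.
Column n: together with the column m always sums to 21; 5, -4, -15, -28, -43 → -60 → -79.
So the next two rows are 81  -60 and 100  -79.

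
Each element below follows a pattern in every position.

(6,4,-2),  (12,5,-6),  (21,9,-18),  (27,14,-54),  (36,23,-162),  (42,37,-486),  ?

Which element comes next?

For the first component, alternating steps +6, +9, +6, +9, …: 6, 12, 21, 27, 36, 42 → 51.
Second component: each term is the sum of the two before it, so 4, 5, 9, 14, 23, 37 → 60.
Third component: ×3 each step, so -2, -6, -18, -54, -162, -486 → -1458.
Putting it together: (51,60,-1458).

(51,60,-1458)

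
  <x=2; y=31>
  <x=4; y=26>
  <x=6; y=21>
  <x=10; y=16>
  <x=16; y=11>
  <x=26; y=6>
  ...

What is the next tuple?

X: each term is the sum of the two before it; 2, 4, 6, 10, 16, 26 → 42.
Y: −5 each step; 31, 26, 21, 16, 11, 6 → 1.
So the next tuple is <x=42; y=1>.

<x=42; y=1>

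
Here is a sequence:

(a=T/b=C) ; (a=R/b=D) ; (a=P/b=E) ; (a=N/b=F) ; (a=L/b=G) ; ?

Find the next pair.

A — letters move back 2 places in the alphabet: T, R, P, N, L → J.
B: C, D, E, F, G → H (letters move forward 1 place in the alphabet).
So the next pair is (a=J/b=H).

(a=J/b=H)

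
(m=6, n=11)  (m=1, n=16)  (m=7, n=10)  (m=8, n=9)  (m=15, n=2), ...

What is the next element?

(m=23, n=-6)

M: 6, 1, 7, 8, 15 → 23 (each term is the sum of the two before it).
For the n, together with the m always sums to 17: 11, 16, 10, 9, 2 → -6.
So the next element is (m=23, n=-6).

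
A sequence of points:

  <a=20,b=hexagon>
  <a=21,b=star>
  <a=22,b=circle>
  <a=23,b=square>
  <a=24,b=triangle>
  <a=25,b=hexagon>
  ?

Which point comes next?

A: +1 each step; 20, 21, 22, 23, 24, 25 → 26.
B: repeats hexagon → star → circle → square → triangle; hexagon, star, circle, square, triangle, hexagon → star.
Combining the parts gives <a=26,b=star>.

<a=26,b=star>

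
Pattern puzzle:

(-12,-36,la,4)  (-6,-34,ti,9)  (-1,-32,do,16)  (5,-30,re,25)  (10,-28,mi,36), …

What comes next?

(16,-26,fa,49)

First component: -12, -6, -1, 5, 10 → 16 (alternating steps +6, +5, +6, +5, …).
For the second component, +2 each step: -36, -34, -32, -30, -28 → -26.
Note goes la, ti, do, re, mi → fa (runs through the solfège scale do→ti).
For the fourth component, perfect squares: 2², 3², 4², …: 4, 9, 16, 25, 36 → 49.
Combining the parts gives (16,-26,fa,49).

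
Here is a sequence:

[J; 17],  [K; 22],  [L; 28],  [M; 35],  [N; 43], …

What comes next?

[O; 52]

Letter: J, K, L, M, N → O (letters move forward 1 place in the alphabet).
Second value: differences are 5, 6, 7, … (increasing by 1 each time); 17, 22, 28, 35, 43 → 52.
Combining the parts gives [O; 52].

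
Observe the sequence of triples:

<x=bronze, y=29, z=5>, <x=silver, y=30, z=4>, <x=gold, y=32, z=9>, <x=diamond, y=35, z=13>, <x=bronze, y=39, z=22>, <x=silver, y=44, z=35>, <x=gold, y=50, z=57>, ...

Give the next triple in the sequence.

X: repeats bronze → silver → gold → diamond; bronze, silver, gold, diamond, bronze, silver, gold → diamond.
For the y, differences are 1, 2, 3, … (increasing by 1 each time): 29, 30, 32, 35, 39, 44, 50 → 57.
Z — each term is the sum of the two before it: 5, 4, 9, 13, 22, 35, 57 → 92.
So the next triple is <x=diamond, y=57, z=92>.

<x=diamond, y=57, z=92>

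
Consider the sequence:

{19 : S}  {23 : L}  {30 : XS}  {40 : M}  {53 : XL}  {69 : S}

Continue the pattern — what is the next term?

{88 : L}

First slot: differences are 4, 7, 10, … (increasing by 3 each time), so 19, 23, 30, 40, 53, 69 → 88.
Size: repeats S → L → XS → M → XL, so S, L, XS, M, XL, S → L.
Combining the parts gives {88 : L}.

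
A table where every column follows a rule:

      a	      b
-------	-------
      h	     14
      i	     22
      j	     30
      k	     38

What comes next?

l  46

Column a: letters move forward 1 place in the alphabet, so h, i, j, k → l.
Column b: 14, 22, 30, 38 → 46 (+8 each step).
Combining the parts gives l  46.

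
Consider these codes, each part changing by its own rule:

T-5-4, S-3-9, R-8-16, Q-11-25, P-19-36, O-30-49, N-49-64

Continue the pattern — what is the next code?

Letter: letters move back 1 place in the alphabet, so T, S, R, Q, P, O, N → M.
Second component — each term is the sum of the two before it: 5, 3, 8, 11, 19, 30, 49 → 79.
Third component: 4, 9, 16, 25, 36, 49, 64 → 81 (perfect squares: 2², 3², 4², …).
Combining the parts gives M-79-81.

M-79-81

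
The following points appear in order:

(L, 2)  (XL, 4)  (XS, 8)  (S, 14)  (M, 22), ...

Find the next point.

(L, 32)

Size: L, XL, XS, S, M → L (runs through clothing sizes XS→XL).
For the second part, differences are 2, 4, 6, … (increasing by 2 each time): 2, 4, 8, 14, 22 → 32.
So the next point is (L, 32).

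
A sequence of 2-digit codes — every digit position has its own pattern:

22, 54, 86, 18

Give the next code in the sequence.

40

First digit: +3 each step, mod 10, so 2, 5, 8, 1 → 4.
Second digit: 2, 4, 6, 8 → 0 (+2 each step, mod 10).
So the next code is 40.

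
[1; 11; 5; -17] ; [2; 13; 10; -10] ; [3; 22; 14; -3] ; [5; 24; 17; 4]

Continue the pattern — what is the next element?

First entry: each term is the sum of the two before it; 1, 2, 3, 5 → 8.
Second entry: alternating steps +2, +9, +2, +9, …, so 11, 13, 22, 24 → 33.
For the third entry, differences are 5, 4, 3, … (decreasing by 1 each time): 5, 10, 14, 17 → 19.
Fourth entry: +7 each step; -17, -10, -3, 4 → 11.
Putting it together: [8; 33; 19; 11].

[8; 33; 19; 11]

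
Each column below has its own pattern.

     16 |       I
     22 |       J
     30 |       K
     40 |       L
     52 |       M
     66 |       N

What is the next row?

First component: differences are 6, 8, 10, … (increasing by 2 each time), so 16, 22, 30, 40, 52, 66 → 82.
Letter — letters move forward 1 place in the alphabet: I, J, K, L, M, N → O.
So the next row is 82  O.

82  O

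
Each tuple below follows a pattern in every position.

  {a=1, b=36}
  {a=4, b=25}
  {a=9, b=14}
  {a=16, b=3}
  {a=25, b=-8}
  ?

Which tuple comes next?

A goes 1, 4, 9, 16, 25 → 36 (differences are 3, 5, 7, … (increasing by 2 each time)).
B: −11 each step; 36, 25, 14, 3, -8 → -19.
So the next tuple is {a=36, b=-19}.

{a=36, b=-19}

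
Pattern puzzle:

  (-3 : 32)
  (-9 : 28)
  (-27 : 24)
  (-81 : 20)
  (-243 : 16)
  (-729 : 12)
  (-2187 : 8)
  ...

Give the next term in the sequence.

First slot: ×3 each step, so -3, -9, -27, -81, -243, -729, -2187 → -6561.
Second slot — −4 each step: 32, 28, 24, 20, 16, 12, 8 → 4.
Putting it together: (-6561 : 4).

(-6561 : 4)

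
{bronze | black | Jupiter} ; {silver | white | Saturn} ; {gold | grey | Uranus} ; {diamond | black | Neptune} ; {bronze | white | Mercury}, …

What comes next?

{silver | grey | Venus}

Rank — repeats bronze → silver → gold → diamond: bronze, silver, gold, diamond, bronze → silver.
Shade: black, white, grey, black, white → grey (repeats black → white → grey).
Planet — runs through the planets Mercury→Neptune: Jupiter, Saturn, Uranus, Neptune, Mercury → Venus.
So the next tuple is {silver | grey | Venus}.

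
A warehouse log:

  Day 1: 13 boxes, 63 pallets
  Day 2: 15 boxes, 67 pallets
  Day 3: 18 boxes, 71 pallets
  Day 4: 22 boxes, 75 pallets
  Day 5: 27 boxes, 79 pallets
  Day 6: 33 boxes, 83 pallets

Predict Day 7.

40 boxes, 87 pallets

Boxes: differences are 2, 3, 4, … (increasing by 1 each time), so 13, 15, 18, 22, 27, 33 → 40.
Pallets: +4 each step, so 63, 67, 71, 75, 79, 83 → 87.
So the next line is 40 boxes, 87 pallets.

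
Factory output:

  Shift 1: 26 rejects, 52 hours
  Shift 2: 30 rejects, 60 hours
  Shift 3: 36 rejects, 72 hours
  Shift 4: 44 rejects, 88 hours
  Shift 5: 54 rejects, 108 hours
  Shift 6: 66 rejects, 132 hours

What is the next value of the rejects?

Rejects: differences are 4, 6, 8, … (increasing by 2 each time); 26, 30, 36, 44, 54, 66 → 80.
Hours: always 2 × the rejects, so 52, 60, 72, 88, 108, 132 → 160.

80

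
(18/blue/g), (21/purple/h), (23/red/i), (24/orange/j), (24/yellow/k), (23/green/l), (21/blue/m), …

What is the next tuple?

First coordinate — differences are 3, 2, 1, … (decreasing by 1 each time): 18, 21, 23, 24, 24, 23, 21 → 18.
Colour — repeats blue → purple → red → orange → yellow → green: blue, purple, red, orange, yellow, green, blue → purple.
Letter: letters move forward 1 place in the alphabet; g, h, i, j, k, l, m → n.
Combining the parts gives (18/purple/n).

(18/purple/n)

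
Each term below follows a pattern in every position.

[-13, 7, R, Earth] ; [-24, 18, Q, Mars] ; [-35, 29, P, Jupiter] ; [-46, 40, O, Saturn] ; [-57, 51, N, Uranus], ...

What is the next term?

[-68, 62, M, Neptune]

First part: −11 each step, so -13, -24, -35, -46, -57 → -68.
For the second part, together with the first part always sums to -6: 7, 18, 29, 40, 51 → 62.
Letter: letters move back 1 place in the alphabet; R, Q, P, O, N → M.
Planet: runs through the planets Mercury→Neptune; Earth, Mars, Jupiter, Saturn, Uranus → Neptune.
Putting it together: [-68, 62, M, Neptune].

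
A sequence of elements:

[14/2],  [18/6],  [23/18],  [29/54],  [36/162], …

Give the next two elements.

First entry: differences are 4, 5, 6, … (increasing by 1 each time), so 14, 18, 23, 29, 36 → 44 → 53.
Second entry goes 2, 6, 18, 54, 162 → 486 → 1458 (×3 each step).
Putting the parts together: [44/486] and then [53/1458].

[44/486], [53/1458]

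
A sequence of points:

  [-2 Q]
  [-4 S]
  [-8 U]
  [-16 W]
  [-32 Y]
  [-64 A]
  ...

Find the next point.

First value goes -2, -4, -8, -16, -32, -64 → -128 (×2 each step).
Letter goes Q, S, U, W, Y, A → C (letters move forward 2 places in the alphabet, wrapping Z→A).
So the next point is [-128 C].

[-128 C]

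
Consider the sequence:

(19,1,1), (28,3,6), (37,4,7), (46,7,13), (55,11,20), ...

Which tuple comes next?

(64,18,33)

First entry — +9 each step: 19, 28, 37, 46, 55 → 64.
Second entry: 1, 3, 4, 7, 11 → 18 (each term is the sum of the two before it).
Third entry: each term is the sum of the two before it; 1, 6, 7, 13, 20 → 33.
Combining the parts gives (64,18,33).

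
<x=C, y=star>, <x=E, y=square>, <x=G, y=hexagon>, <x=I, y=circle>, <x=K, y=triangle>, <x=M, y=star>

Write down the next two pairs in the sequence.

<x=O, y=square>, <x=Q, y=hexagon>

X — letters move forward 2 places in the alphabet: C, E, G, I, K, M → O → Q.
Y: star, square, hexagon, circle, triangle, star → square → hexagon (repeats star → square → hexagon → circle → triangle).
Putting the parts together: <x=O, y=square> and then <x=Q, y=hexagon>.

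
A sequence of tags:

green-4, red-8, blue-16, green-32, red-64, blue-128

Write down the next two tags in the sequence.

green-256 then red-512

Colour goes green, red, blue, green, red, blue → green → red (repeats green → red → blue).
Second component — ×2 each step: 4, 8, 16, 32, 64, 128 → 256 → 512.
Putting the parts together: green-256 and then red-512.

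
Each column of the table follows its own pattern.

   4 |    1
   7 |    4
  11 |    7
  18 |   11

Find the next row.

First component — each term is the sum of the two before it: 4, 7, 11, 18 → 29.
Second component — always the previous value of the first component: 1, 4, 7, 11 → 18.
Putting it together: 29  18.

29  18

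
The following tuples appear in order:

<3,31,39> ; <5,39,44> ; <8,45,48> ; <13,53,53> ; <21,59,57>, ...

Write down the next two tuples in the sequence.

<34,67,62>, <55,73,66>

First value — each term is the sum of the two before it: 3, 5, 8, 13, 21 → 34 → 55.
Second value: 31, 39, 45, 53, 59 → 67 → 73 (alternating steps +8, +6, +8, +6, …).
Third value: 39, 44, 48, 53, 57 → 62 → 66 (alternating steps +5, +4, +5, +4, …).
Putting the parts together: <34,67,62> and then <55,73,66>.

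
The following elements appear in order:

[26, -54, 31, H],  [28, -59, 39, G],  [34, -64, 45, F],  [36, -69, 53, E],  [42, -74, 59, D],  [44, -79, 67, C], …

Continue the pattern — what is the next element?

First value: 26, 28, 34, 36, 42, 44 → 50 (alternating steps +2, +6, +2, +6, …).
Second value: −5 each step, so -54, -59, -64, -69, -74, -79 → -84.
Third value — alternating steps +8, +6, +8, +6, …: 31, 39, 45, 53, 59, 67 → 73.
Letter: letters move back 1 place in the alphabet, so H, G, F, E, D, C → B.
Combining the parts gives [50, -84, 73, B].

[50, -84, 73, B]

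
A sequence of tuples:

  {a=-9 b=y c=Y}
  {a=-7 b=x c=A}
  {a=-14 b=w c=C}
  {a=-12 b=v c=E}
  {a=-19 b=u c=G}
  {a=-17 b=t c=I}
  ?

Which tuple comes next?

{a=-24 b=s c=K}

A goes -9, -7, -14, -12, -19, -17 → -24 (alternating steps +2, −7, +2, −7, …).
B: letters move back 1 place in the alphabet, so y, x, w, v, u, t → s.
C: Y, A, C, E, G, I → K (letters move forward 2 places in the alphabet, wrapping Z→A).
So the next tuple is {a=-24 b=s c=K}.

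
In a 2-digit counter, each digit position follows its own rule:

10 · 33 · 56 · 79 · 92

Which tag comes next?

15

First digit — +2 each step, mod 10: 1, 3, 5, 7, 9 → 1.
Second digit: +3 each step, mod 10, so 0, 3, 6, 9, 2 → 5.
So the next tag is 15.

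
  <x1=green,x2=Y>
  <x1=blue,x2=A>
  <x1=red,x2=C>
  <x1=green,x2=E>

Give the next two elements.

<x1=blue,x2=G>, <x1=red,x2=I>

X1: repeats green → blue → red; green, blue, red, green → blue → red.
X2 goes Y, A, C, E → G → I (letters move forward 2 places in the alphabet, wrapping Z→A).
So the next two elements are <x1=blue,x2=G> and <x1=red,x2=I>.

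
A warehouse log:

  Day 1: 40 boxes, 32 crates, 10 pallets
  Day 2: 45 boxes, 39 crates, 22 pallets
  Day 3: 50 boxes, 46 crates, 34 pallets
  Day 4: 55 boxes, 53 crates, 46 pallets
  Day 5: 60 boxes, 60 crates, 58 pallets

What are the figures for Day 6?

Boxes: 40, 45, 50, 55, 60 → 65 (+5 each step).
For the crates, +7 each step: 32, 39, 46, 53, 60 → 67.
Pallets — +12 each step: 10, 22, 34, 46, 58 → 70.
So the next line is 65 boxes, 67 crates, 70 pallets.

65 boxes, 67 crates, 70 pallets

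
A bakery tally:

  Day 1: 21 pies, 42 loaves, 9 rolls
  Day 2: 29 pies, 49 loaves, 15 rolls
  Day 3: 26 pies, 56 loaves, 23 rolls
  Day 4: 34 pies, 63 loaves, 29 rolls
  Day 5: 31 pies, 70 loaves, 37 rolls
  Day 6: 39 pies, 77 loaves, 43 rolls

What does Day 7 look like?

Pies: alternating steps +8, −3, +8, −3, …; 21, 29, 26, 34, 31, 39 → 36.
Loaves goes 42, 49, 56, 63, 70, 77 → 84 (+7 each step).
Rolls: alternating steps +6, +8, +6, +8, …, so 9, 15, 23, 29, 37, 43 → 51.
Combining the parts gives 36 pies, 84 loaves, 51 rolls.

36 pies, 84 loaves, 51 rolls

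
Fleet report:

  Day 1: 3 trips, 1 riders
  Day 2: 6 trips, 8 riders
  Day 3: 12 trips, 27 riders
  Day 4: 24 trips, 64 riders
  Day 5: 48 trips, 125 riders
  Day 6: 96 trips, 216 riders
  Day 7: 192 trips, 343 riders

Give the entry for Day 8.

384 trips, 512 riders

For the trips, ×2 each step: 3, 6, 12, 24, 48, 96, 192 → 384.
Riders — perfect cubes: 1³, 2³, 3³, …: 1, 8, 27, 64, 125, 216, 343 → 512.
Combining the parts gives 384 trips, 512 riders.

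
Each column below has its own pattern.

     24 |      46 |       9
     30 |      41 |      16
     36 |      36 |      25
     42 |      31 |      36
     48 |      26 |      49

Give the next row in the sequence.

54  21  64

First component: 24, 30, 36, 42, 48 → 54 (+6 each step).
For the second component, −5 each step: 46, 41, 36, 31, 26 → 21.
Third component goes 9, 16, 25, 36, 49 → 64 (perfect squares: 3², 4², 5², …).
Putting it together: 54  21  64.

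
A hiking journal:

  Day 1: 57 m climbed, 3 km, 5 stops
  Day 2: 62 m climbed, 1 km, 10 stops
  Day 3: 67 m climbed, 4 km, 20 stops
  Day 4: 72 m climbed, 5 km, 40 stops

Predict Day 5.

M climbed: +5 each step; 57, 62, 67, 72 → 77.
Km: 3, 1, 4, 5 → 9 (each term is the sum of the two before it).
Stops: 5, 10, 20, 40 → 80 (×2 each step).
Combining the parts gives 77 m climbed, 9 km, 80 stops.

77 m climbed, 9 km, 80 stops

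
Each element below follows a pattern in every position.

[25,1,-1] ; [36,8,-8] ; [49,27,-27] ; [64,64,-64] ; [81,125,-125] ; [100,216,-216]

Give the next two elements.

First entry: 25, 36, 49, 64, 81, 100 → 121 → 144 (perfect squares: 5², 6², 7², …).
For the second entry, perfect cubes: 1³, 2³, 3³, …: 1, 8, 27, 64, 125, 216 → 343 → 512.
Third entry goes -1, -8, -27, -64, -125, -216 → -343 → -512 (always the negative of the second entry).
So the next two elements are [121,343,-343] and [144,512,-512].

[121,343,-343], [144,512,-512]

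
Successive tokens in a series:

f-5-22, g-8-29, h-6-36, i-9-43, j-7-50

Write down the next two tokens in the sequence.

k-10-57, l-8-64

Letter — letters move forward 1 place in the alphabet: f, g, h, i, j → k → l.
Second component goes 5, 8, 6, 9, 7 → 10 → 8 (alternating steps +3, −2, +3, −2, …).
Third component: +7 each step, so 22, 29, 36, 43, 50 → 57 → 64.
Putting the parts together: k-10-57 and then l-8-64.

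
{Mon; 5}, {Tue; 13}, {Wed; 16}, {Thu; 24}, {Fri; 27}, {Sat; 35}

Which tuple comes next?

Day: Mon, Tue, Wed, Thu, Fri, Sat → Sun (runs through the weekdays Mon→Sun).
Second value: alternating steps +8, +3, +8, +3, …; 5, 13, 16, 24, 27, 35 → 38.
So the next tuple is {Sun; 38}.

{Sun; 38}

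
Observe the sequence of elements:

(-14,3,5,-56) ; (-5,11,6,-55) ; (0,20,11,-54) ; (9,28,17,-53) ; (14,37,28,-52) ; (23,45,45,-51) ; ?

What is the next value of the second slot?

Second slot goes 3, 11, 20, 28, 37, 45 → 54 (alternating steps +8, +9, +8, +9, …).

54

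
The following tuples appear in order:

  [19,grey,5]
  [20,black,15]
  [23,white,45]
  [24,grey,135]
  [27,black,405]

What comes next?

For the first component, alternating steps +1, +3, +1, +3, …: 19, 20, 23, 24, 27 → 28.
Shade: grey, black, white, grey, black → white (repeats grey → black → white).
Third component goes 5, 15, 45, 135, 405 → 1215 (×3 each step).
Combining the parts gives [28,white,1215].

[28,white,1215]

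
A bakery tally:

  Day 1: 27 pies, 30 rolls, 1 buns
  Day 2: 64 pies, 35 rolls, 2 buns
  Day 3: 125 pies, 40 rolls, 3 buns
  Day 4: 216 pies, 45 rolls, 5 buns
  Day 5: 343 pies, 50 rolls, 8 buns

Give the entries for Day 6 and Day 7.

512 pies, 55 rolls, 13 buns; 729 pies, 60 rolls, 21 buns

Pies: 27, 64, 125, 216, 343 → 512 → 729 (perfect cubes: 3³, 4³, 5³, …).
For the rolls, +5 each step: 30, 35, 40, 45, 50 → 55 → 60.
Buns — each term is the sum of the two before it: 1, 2, 3, 5, 8 → 13 → 21.
Putting the parts together: 512 pies, 55 rolls, 13 buns and then 729 pies, 60 rolls, 21 buns.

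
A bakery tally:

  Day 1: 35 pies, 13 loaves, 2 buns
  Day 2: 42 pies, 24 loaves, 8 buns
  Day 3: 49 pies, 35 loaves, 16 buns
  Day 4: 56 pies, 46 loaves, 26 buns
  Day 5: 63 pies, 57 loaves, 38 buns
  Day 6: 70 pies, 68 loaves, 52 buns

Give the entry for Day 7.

77 pies, 79 loaves, 68 buns

Pies: +7 each step; 35, 42, 49, 56, 63, 70 → 77.
Loaves: +11 each step, so 13, 24, 35, 46, 57, 68 → 79.
Buns goes 2, 8, 16, 26, 38, 52 → 68 (differences are 6, 8, 10, … (increasing by 2 each time)).
Putting it together: 77 pies, 79 loaves, 68 buns.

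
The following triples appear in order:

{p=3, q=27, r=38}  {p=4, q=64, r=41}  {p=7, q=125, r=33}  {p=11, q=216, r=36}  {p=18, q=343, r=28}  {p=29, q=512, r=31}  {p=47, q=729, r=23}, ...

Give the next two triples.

{p=76, q=1000, r=26}, {p=123, q=1331, r=18}

P: 3, 4, 7, 11, 18, 29, 47 → 76 → 123 (each term is the sum of the two before it).
Q: perfect cubes: 3³, 4³, 5³, …, so 27, 64, 125, 216, 343, 512, 729 → 1000 → 1331.
For the r, alternating steps +3, −8, +3, −8, …: 38, 41, 33, 36, 28, 31, 23 → 26 → 18.
Putting the parts together: {p=76, q=1000, r=26} and then {p=123, q=1331, r=18}.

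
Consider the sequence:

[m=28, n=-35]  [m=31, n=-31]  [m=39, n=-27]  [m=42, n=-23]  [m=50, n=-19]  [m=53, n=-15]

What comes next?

[m=61, n=-11]

M: alternating steps +3, +8, +3, +8, …, so 28, 31, 39, 42, 50, 53 → 61.
N — +4 each step: -35, -31, -27, -23, -19, -15 → -11.
Combining the parts gives [m=61, n=-11].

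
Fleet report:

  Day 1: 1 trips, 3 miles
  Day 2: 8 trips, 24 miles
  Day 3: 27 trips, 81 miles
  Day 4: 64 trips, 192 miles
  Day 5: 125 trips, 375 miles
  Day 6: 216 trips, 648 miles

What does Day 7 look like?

343 trips, 1029 miles

Trips goes 1, 8, 27, 64, 125, 216 → 343 (perfect cubes: 1³, 2³, 3³, …).
For the miles, always 3 × the trips: 3, 24, 81, 192, 375, 648 → 1029.
Putting it together: 343 trips, 1029 miles.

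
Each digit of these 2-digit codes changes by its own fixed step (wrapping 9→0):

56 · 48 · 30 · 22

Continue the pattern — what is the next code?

For the first digit, −1 each step, mod 10: 5, 4, 3, 2 → 1.
Second digit: +2 each step, mod 10; 6, 8, 0, 2 → 4.
Putting it together: 14.

14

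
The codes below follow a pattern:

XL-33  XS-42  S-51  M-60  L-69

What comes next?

XL-78

Size: XL, XS, S, M, L → XL (runs through clothing sizes XS→XL).
Second component: +9 each step, so 33, 42, 51, 60, 69 → 78.
So the next code is XL-78.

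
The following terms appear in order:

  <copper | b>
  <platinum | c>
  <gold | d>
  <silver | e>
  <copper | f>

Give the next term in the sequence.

<platinum | g>

Metal goes copper, platinum, gold, silver, copper → platinum (repeats copper → platinum → gold → silver).
Letter: b, c, d, e, f → g (letters move forward 1 place in the alphabet).
So the next term is <platinum | g>.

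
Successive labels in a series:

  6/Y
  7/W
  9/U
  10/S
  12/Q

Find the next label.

13/O

First component: 6, 7, 9, 10, 12 → 13 (alternating steps +1, +2, +1, +2, …).
Letter — letters move back 2 places in the alphabet: Y, W, U, S, Q → O.
So the next label is 13/O.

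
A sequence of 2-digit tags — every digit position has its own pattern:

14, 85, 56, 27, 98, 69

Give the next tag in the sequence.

For the first digit, −3 each step, mod 10: 1, 8, 5, 2, 9, 6 → 3.
Second digit: +1 each step, mod 10, so 4, 5, 6, 7, 8, 9 → 0.
Combining the parts gives 30.

30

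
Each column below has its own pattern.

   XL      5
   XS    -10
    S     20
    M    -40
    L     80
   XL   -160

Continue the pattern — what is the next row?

For the size, repeats XL → XS → S → M → L: XL, XS, S, M, L, XL → XS.
Second component: ×(-2) each step, so 5, -10, 20, -40, 80, -160 → 320.
Putting it together: XS  320.

XS  320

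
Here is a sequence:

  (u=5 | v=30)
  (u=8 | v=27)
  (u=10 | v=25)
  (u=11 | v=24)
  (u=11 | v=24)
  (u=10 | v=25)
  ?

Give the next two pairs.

(u=8 | v=27), (u=5 | v=30)

U: 5, 8, 10, 11, 11, 10 → 8 → 5 (differences are 3, 2, 1, … (decreasing by 1 each time)).
V: 30, 27, 25, 24, 24, 25 → 27 → 30 (together with the u always sums to 35).
So the next two pairs are (u=8 | v=27) and (u=5 | v=30).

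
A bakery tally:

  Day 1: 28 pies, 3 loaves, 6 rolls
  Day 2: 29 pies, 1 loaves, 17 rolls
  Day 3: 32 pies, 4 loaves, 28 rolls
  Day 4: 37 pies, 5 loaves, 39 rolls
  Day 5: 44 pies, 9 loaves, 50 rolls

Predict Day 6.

Pies: differences are 1, 3, 5, … (increasing by 2 each time); 28, 29, 32, 37, 44 → 53.
Loaves goes 3, 1, 4, 5, 9 → 14 (each term is the sum of the two before it).
Rolls — +11 each step: 6, 17, 28, 39, 50 → 61.
So the next record is 53 pies, 14 loaves, 61 rolls.

53 pies, 14 loaves, 61 rolls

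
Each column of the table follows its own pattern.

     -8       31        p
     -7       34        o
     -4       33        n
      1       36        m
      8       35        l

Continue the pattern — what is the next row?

17  38  k

For the first component, differences are 1, 3, 5, … (increasing by 2 each time): -8, -7, -4, 1, 8 → 17.
Second component goes 31, 34, 33, 36, 35 → 38 (alternating steps +3, −1, +3, −1, …).
Letter — letters move back 1 place in the alphabet: p, o, n, m, l → k.
So the next row is 17  38  k.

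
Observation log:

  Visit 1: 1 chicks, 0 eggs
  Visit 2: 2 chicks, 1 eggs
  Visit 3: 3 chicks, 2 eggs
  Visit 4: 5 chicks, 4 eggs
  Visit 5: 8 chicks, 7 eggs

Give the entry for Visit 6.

Chicks: 1, 2, 3, 5, 8 → 13 (each term is the sum of the two before it).
For the eggs, always 1 less than the chicks: 0, 1, 2, 4, 7 → 12.
Combining the parts gives 13 chicks, 12 eggs.

13 chicks, 12 eggs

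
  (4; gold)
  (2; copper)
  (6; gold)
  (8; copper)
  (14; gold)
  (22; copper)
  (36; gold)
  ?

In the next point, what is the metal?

copper

First component goes 4, 2, 6, 8, 14, 22, 36 → 58 (each term is the sum of the two before it).
Metal — alternates gold ↔ copper: gold, copper, gold, copper, gold, copper, gold → copper.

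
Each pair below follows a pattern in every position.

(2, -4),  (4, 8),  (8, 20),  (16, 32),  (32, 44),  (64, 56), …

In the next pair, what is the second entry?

Second entry — +12 each step: -4, 8, 20, 32, 44, 56 → 68.

68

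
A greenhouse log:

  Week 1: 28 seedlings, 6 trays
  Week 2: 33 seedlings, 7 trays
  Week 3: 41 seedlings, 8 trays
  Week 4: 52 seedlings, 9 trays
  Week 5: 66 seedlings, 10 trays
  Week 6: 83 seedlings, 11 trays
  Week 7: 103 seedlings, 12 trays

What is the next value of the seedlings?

126

Seedlings goes 28, 33, 41, 52, 66, 83, 103 → 126 (differences are 5, 8, 11, … (increasing by 3 each time)).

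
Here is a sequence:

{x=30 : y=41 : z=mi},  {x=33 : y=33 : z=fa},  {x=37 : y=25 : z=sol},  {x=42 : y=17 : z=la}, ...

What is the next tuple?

{x=48 : y=9 : z=ti}

For the x, differences are 3, 4, 5, … (increasing by 1 each time): 30, 33, 37, 42 → 48.
Y: 41, 33, 25, 17 → 9 (−8 each step).
Z: runs through the solfège scale do→ti, so mi, fa, sol, la → ti.
Combining the parts gives {x=48 : y=9 : z=ti}.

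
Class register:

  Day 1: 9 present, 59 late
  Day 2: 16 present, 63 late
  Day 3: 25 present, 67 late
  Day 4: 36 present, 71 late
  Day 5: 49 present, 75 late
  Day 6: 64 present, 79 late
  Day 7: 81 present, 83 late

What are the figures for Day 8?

100 present, 87 late

Present — perfect squares: 3², 4², 5², …: 9, 16, 25, 36, 49, 64, 81 → 100.
For the late, +4 each step: 59, 63, 67, 71, 75, 79, 83 → 87.
So the next record is 100 present, 87 late.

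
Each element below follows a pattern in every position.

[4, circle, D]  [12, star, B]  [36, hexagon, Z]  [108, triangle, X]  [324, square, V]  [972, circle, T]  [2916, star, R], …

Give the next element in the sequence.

[8748, hexagon, P]

For the first slot, ×3 each step: 4, 12, 36, 108, 324, 972, 2916 → 8748.
For the shape, repeats circle → star → hexagon → triangle → square: circle, star, hexagon, triangle, square, circle, star → hexagon.
For the letter, letters move back 2 places in the alphabet, wrapping A→Z: D, B, Z, X, V, T, R → P.
Putting it together: [8748, hexagon, P].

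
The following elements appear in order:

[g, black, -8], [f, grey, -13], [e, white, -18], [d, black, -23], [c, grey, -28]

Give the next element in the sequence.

Letter: g, f, e, d, c → b (letters move back 1 place in the alphabet).
Shade — repeats black → grey → white: black, grey, white, black, grey → white.
For the third entry, −5 each step: -8, -13, -18, -23, -28 → -33.
Combining the parts gives [b, white, -33].

[b, white, -33]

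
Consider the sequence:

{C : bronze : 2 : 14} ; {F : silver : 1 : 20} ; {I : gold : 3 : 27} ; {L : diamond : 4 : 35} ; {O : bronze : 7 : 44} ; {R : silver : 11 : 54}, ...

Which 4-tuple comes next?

{U : gold : 18 : 65}

Letter: letters move forward 3 places in the alphabet; C, F, I, L, O, R → U.
Rank: bronze, silver, gold, diamond, bronze, silver → gold (repeats bronze → silver → gold → diamond).
Third entry: each term is the sum of the two before it; 2, 1, 3, 4, 7, 11 → 18.
For the fourth entry, differences are 6, 7, 8, … (increasing by 1 each time): 14, 20, 27, 35, 44, 54 → 65.
So the next 4-tuple is {U : gold : 18 : 65}.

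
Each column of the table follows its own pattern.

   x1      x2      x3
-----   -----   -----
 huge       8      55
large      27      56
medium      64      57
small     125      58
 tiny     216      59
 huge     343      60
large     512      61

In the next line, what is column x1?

medium

Column x1 goes huge, large, medium, small, tiny, huge, large → medium (repeats huge → large → medium → small → tiny).
Column x2: 8, 27, 64, 125, 216, 343, 512 → 729 (perfect cubes: 2³, 3³, 4³, …).
Column x3: +1 each step, so 55, 56, 57, 58, 59, 60, 61 → 62.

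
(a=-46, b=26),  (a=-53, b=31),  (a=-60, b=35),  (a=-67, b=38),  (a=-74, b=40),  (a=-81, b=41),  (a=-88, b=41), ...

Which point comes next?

For the a, −7 each step: -46, -53, -60, -67, -74, -81, -88 → -95.
B goes 26, 31, 35, 38, 40, 41, 41 → 40 (differences are 5, 4, 3, … (decreasing by 1 each time)).
Combining the parts gives (a=-95, b=40).

(a=-95, b=40)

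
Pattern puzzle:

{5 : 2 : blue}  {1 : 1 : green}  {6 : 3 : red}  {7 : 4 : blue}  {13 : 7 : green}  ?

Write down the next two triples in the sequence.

First part goes 5, 1, 6, 7, 13 → 20 → 33 (each term is the sum of the two before it).
Second part: each term is the sum of the two before it, so 2, 1, 3, 4, 7 → 11 → 18.
Colour goes blue, green, red, blue, green → red → blue (repeats blue → green → red).
So the next two triples are {20 : 11 : red} and {33 : 18 : blue}.

{20 : 11 : red}, {33 : 18 : blue}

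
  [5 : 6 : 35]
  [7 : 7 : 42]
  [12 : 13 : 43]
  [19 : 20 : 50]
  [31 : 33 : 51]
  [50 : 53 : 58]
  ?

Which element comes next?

First value: each term is the sum of the two before it; 5, 7, 12, 19, 31, 50 → 81.
For the second value, each term is the sum of the two before it: 6, 7, 13, 20, 33, 53 → 86.
Third value: 35, 42, 43, 50, 51, 58 → 59 (alternating steps +7, +1, +7, +1, …).
So the next element is [81 : 86 : 59].

[81 : 86 : 59]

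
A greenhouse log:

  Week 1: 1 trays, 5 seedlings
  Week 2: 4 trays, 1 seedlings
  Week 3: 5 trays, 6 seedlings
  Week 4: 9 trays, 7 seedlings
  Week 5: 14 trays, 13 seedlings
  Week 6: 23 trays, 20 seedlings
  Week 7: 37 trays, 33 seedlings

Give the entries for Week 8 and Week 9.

Trays: 1, 4, 5, 9, 14, 23, 37 → 60 → 97 (each term is the sum of the two before it).
Seedlings: 5, 1, 6, 7, 13, 20, 33 → 53 → 86 (each term is the sum of the two before it).
Putting the parts together: 60 trays, 53 seedlings and then 97 trays, 86 seedlings.

60 trays, 53 seedlings; 97 trays, 86 seedlings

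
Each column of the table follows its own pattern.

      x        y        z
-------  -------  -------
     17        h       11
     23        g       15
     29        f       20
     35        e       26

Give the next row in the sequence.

41  d  33

Column x goes 17, 23, 29, 35 → 41 (+6 each step).
Column y — letters move back 1 place in the alphabet: h, g, f, e → d.
Column z: differences are 4, 5, 6, … (increasing by 1 each time); 11, 15, 20, 26 → 33.
So the next row is 41  d  33.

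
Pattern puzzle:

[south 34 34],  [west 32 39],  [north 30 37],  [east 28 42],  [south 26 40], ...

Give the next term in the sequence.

[west 24 45]

Direction: south, west, north, east, south → west (repeats south → west → north → east).
For the second component, −2 each step: 34, 32, 30, 28, 26 → 24.
Third component: alternating steps +5, −2, +5, −2, …, so 34, 39, 37, 42, 40 → 45.
Putting it together: [west 24 45].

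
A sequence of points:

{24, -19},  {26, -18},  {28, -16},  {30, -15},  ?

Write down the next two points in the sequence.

{32, -13}, {34, -12}

First coordinate goes 24, 26, 28, 30 → 32 → 34 (+2 each step).
Second coordinate goes -19, -18, -16, -15 → -13 → -12 (alternating steps +1, +2, +1, +2, …).
Putting the parts together: {32, -13} and then {34, -12}.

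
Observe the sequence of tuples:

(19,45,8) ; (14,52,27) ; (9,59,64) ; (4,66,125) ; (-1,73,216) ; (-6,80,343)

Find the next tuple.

(-11,87,512)

For the first part, −5 each step: 19, 14, 9, 4, -1, -6 → -11.
Second part: +7 each step, so 45, 52, 59, 66, 73, 80 → 87.
Third part: perfect cubes: 2³, 3³, 4³, …, so 8, 27, 64, 125, 216, 343 → 512.
So the next tuple is (-11,87,512).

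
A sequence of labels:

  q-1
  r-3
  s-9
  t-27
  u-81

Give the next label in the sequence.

v-243

Letter: letters move forward 1 place in the alphabet; q, r, s, t, u → v.
Second component: 1, 3, 9, 27, 81 → 243 (×3 each step).
So the next label is v-243.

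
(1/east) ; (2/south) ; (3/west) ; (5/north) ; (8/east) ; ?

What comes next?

(13/south)

First coordinate: each term is the sum of the two before it, so 1, 2, 3, 5, 8 → 13.
Direction: east, south, west, north, east → south (repeats east → south → west → north).
Combining the parts gives (13/south).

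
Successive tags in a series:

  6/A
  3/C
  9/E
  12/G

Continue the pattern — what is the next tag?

21/I

First component: 6, 3, 9, 12 → 21 (each term is the sum of the two before it).
For the letter, letters move forward 2 places in the alphabet: A, C, E, G → I.
Putting it together: 21/I.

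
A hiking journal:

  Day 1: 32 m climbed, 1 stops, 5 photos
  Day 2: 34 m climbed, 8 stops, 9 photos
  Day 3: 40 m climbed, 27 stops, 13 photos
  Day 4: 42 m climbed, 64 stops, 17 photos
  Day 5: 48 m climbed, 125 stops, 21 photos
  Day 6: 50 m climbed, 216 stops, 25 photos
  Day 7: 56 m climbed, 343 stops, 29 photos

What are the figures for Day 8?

58 m climbed, 512 stops, 33 photos

M climbed — alternating steps +2, +6, +2, +6, …: 32, 34, 40, 42, 48, 50, 56 → 58.
Stops: 1, 8, 27, 64, 125, 216, 343 → 512 (perfect cubes: 1³, 2³, 3³, …).
Photos — +4 each step: 5, 9, 13, 17, 21, 25, 29 → 33.
Combining the parts gives 58 m climbed, 512 stops, 33 photos.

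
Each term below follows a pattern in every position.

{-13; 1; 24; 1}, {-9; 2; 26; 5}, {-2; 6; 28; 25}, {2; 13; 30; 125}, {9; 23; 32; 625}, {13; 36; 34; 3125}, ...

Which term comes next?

For the first slot, alternating steps +4, +7, +4, +7, …: -13, -9, -2, 2, 9, 13 → 20.
Second slot goes 1, 2, 6, 13, 23, 36 → 52 (differences are 1, 4, 7, … (increasing by 3 each time)).
Third slot: 24, 26, 28, 30, 32, 34 → 36 (+2 each step).
Fourth slot — ×5 each step: 1, 5, 25, 125, 625, 3125 → 15625.
Combining the parts gives {20; 52; 36; 15625}.

{20; 52; 36; 15625}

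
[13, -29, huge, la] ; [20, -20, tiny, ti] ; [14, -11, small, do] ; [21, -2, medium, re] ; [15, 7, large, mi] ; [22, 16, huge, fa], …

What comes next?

For the first component, alternating steps +7, −6, +7, −6, …: 13, 20, 14, 21, 15, 22 → 16.
Second component: +9 each step; -29, -20, -11, -2, 7, 16 → 25.
Size: repeats huge → tiny → small → medium → large, so huge, tiny, small, medium, large, huge → tiny.
Note: la, ti, do, re, mi, fa → sol (runs through the solfège scale do→ti).
Combining the parts gives [16, 25, tiny, sol].

[16, 25, tiny, sol]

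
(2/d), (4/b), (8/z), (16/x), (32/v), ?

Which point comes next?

(64/t)

First slot: ×2 each step, so 2, 4, 8, 16, 32 → 64.
Letter: d, b, z, x, v → t (letters move back 2 places in the alphabet, wrapping A→Z).
So the next point is (64/t).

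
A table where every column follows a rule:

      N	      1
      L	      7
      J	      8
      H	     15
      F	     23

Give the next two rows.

D  38; B  61

Letter — letters move back 2 places in the alphabet: N, L, J, H, F → D → B.
Second component goes 1, 7, 8, 15, 23 → 38 → 61 (each term is the sum of the two before it).
Putting the parts together: D  38 and then B  61.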